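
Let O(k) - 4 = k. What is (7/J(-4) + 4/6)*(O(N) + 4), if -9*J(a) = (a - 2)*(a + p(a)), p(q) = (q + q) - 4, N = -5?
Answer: 1/32 ≈ 0.031250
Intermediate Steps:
p(q) = -4 + 2*q (p(q) = 2*q - 4 = -4 + 2*q)
J(a) = -(-4 + 3*a)*(-2 + a)/9 (J(a) = -(a - 2)*(a + (-4 + 2*a))/9 = -(-2 + a)*(-4 + 3*a)/9 = -(-4 + 3*a)*(-2 + a)/9)
O(k) = 4 + k
(7/J(-4) + 4/6)*(O(N) + 4) = (7/(-8/9 - ⅓*(-4)² + (10/9)*(-4)) + 4/6)*((4 - 5) + 4) = (7/(-8/9 - ⅓*16 - 40/9) + 4*(⅙))*(-1 + 4) = (7/(-8/9 - 16/3 - 40/9) + ⅔)*3 = (7/(-32/3) + ⅔)*3 = (7*(-3/32) + ⅔)*3 = (-21/32 + ⅔)*3 = (1/96)*3 = 1/32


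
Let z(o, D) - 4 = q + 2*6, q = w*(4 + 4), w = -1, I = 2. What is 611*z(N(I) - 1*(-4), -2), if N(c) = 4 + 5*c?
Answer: 4888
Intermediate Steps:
q = -8 (q = -(4 + 4) = -1*8 = -8)
z(o, D) = 8 (z(o, D) = 4 + (-8 + 2*6) = 4 + (-8 + 12) = 4 + 4 = 8)
611*z(N(I) - 1*(-4), -2) = 611*8 = 4888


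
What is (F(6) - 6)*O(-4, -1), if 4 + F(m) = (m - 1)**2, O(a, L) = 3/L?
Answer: -45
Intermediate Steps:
F(m) = -4 + (-1 + m)**2 (F(m) = -4 + (m - 1)**2 = -4 + (-1 + m)**2)
(F(6) - 6)*O(-4, -1) = ((-4 + (-1 + 6)**2) - 6)*(3/(-1)) = ((-4 + 5**2) - 6)*(3*(-1)) = ((-4 + 25) - 6)*(-3) = (21 - 6)*(-3) = 15*(-3) = -45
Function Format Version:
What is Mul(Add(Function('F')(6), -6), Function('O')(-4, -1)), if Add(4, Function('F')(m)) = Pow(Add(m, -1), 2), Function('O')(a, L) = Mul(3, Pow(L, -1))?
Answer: -45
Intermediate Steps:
Function('F')(m) = Add(-4, Pow(Add(-1, m), 2)) (Function('F')(m) = Add(-4, Pow(Add(m, -1), 2)) = Add(-4, Pow(Add(-1, m), 2)))
Mul(Add(Function('F')(6), -6), Function('O')(-4, -1)) = Mul(Add(Add(-4, Pow(Add(-1, 6), 2)), -6), Mul(3, Pow(-1, -1))) = Mul(Add(Add(-4, Pow(5, 2)), -6), Mul(3, -1)) = Mul(Add(Add(-4, 25), -6), -3) = Mul(Add(21, -6), -3) = Mul(15, -3) = -45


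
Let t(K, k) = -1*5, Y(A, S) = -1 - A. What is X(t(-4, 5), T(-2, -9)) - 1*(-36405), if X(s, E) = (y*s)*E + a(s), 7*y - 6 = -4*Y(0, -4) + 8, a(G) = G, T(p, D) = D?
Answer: 255610/7 ≈ 36516.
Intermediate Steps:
y = 18/7 (y = 6/7 + (-4*(-1 - 1*0) + 8)/7 = 6/7 + (-4*(-1 + 0) + 8)/7 = 6/7 + (-4*(-1) + 8)/7 = 6/7 + (4 + 8)/7 = 6/7 + (⅐)*12 = 6/7 + 12/7 = 18/7 ≈ 2.5714)
t(K, k) = -5
X(s, E) = s + 18*E*s/7 (X(s, E) = (18*s/7)*E + s = 18*E*s/7 + s = s + 18*E*s/7)
X(t(-4, 5), T(-2, -9)) - 1*(-36405) = (⅐)*(-5)*(7 + 18*(-9)) - 1*(-36405) = (⅐)*(-5)*(7 - 162) + 36405 = (⅐)*(-5)*(-155) + 36405 = 775/7 + 36405 = 255610/7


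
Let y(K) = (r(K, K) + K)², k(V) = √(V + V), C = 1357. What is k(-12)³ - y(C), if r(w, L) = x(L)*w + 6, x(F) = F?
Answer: -3395956067344 - 48*I*√6 ≈ -3.396e+12 - 117.58*I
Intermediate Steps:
k(V) = √2*√V (k(V) = √(2*V) = √2*√V)
r(w, L) = 6 + L*w (r(w, L) = L*w + 6 = 6 + L*w)
y(K) = (6 + K + K²)² (y(K) = ((6 + K*K) + K)² = ((6 + K²) + K)² = (6 + K + K²)²)
k(-12)³ - y(C) = (√2*√(-12))³ - (6 + 1357 + 1357²)² = (√2*(2*I*√3))³ - (6 + 1357 + 1841449)² = (2*I*√6)³ - 1*1842812² = -48*I*√6 - 1*3395956067344 = -48*I*√6 - 3395956067344 = -3395956067344 - 48*I*√6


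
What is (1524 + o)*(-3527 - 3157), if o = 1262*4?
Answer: -43927248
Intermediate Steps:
o = 5048
(1524 + o)*(-3527 - 3157) = (1524 + 5048)*(-3527 - 3157) = 6572*(-6684) = -43927248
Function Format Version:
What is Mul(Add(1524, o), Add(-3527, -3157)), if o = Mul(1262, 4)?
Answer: -43927248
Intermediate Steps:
o = 5048
Mul(Add(1524, o), Add(-3527, -3157)) = Mul(Add(1524, 5048), Add(-3527, -3157)) = Mul(6572, -6684) = -43927248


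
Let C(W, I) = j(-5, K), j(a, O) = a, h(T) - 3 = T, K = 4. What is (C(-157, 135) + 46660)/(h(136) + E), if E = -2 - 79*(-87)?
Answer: 9331/1402 ≈ 6.6555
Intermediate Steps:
h(T) = 3 + T
E = 6871 (E = -2 + 6873 = 6871)
C(W, I) = -5
(C(-157, 135) + 46660)/(h(136) + E) = (-5 + 46660)/((3 + 136) + 6871) = 46655/(139 + 6871) = 46655/7010 = 46655*(1/7010) = 9331/1402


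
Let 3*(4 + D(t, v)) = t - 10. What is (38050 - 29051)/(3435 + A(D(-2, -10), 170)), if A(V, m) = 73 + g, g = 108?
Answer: 8999/3616 ≈ 2.4887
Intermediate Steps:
D(t, v) = -22/3 + t/3 (D(t, v) = -4 + (t - 10)/3 = -4 + (-10 + t)/3 = -4 + (-10/3 + t/3) = -22/3 + t/3)
A(V, m) = 181 (A(V, m) = 73 + 108 = 181)
(38050 - 29051)/(3435 + A(D(-2, -10), 170)) = (38050 - 29051)/(3435 + 181) = 8999/3616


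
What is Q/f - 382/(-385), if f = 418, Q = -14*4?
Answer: 6278/7315 ≈ 0.85824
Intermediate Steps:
Q = -56
Q/f - 382/(-385) = -56/418 - 382/(-385) = -56*1/418 - 382*(-1/385) = -28/209 + 382/385 = 6278/7315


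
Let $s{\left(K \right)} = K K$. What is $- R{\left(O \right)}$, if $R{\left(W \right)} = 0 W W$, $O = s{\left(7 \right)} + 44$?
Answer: $0$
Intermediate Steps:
$s{\left(K \right)} = K^{2}$
$O = 93$ ($O = 7^{2} + 44 = 49 + 44 = 93$)
$R{\left(W \right)} = 0$ ($R{\left(W \right)} = 0 W = 0$)
$- R{\left(O \right)} = \left(-1\right) 0 = 0$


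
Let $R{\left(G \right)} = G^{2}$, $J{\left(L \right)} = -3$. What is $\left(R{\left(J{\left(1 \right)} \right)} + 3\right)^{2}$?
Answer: $144$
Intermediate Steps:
$\left(R{\left(J{\left(1 \right)} \right)} + 3\right)^{2} = \left(\left(-3\right)^{2} + 3\right)^{2} = \left(9 + 3\right)^{2} = 12^{2} = 144$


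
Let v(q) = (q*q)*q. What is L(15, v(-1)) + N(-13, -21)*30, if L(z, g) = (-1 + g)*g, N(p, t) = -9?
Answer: -268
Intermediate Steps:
v(q) = q³ (v(q) = q²*q = q³)
L(z, g) = g*(-1 + g)
L(15, v(-1)) + N(-13, -21)*30 = (-1)³*(-1 + (-1)³) - 9*30 = -(-1 - 1) - 270 = -1*(-2) - 270 = 2 - 270 = -268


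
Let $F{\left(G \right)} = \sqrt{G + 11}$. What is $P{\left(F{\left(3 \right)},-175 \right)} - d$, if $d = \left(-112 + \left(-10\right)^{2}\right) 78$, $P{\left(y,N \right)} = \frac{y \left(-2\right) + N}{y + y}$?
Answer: $935 - \frac{25 \sqrt{14}}{4} \approx 911.61$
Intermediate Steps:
$F{\left(G \right)} = \sqrt{11 + G}$
$P{\left(y,N \right)} = \frac{N - 2 y}{2 y}$ ($P{\left(y,N \right)} = \frac{- 2 y + N}{2 y} = \left(N - 2 y\right) \frac{1}{2 y} = \frac{N - 2 y}{2 y}$)
$d = -936$ ($d = \left(-112 + 100\right) 78 = \left(-12\right) 78 = -936$)
$P{\left(F{\left(3 \right)},-175 \right)} - d = \frac{\frac{1}{2} \left(-175\right) - \sqrt{11 + 3}}{\sqrt{11 + 3}} - -936 = \frac{- \frac{175}{2} - \sqrt{14}}{\sqrt{14}} + 936 = \frac{\sqrt{14}}{14} \left(- \frac{175}{2} - \sqrt{14}\right) + 936 = \frac{\sqrt{14} \left(- \frac{175}{2} - \sqrt{14}\right)}{14} + 936 = 936 + \frac{\sqrt{14} \left(- \frac{175}{2} - \sqrt{14}\right)}{14}$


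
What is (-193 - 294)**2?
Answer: 237169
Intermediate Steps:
(-193 - 294)**2 = (-487)**2 = 237169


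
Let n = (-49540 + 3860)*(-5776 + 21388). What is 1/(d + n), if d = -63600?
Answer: -1/713219760 ≈ -1.4021e-9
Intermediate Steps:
n = -713156160 (n = -45680*15612 = -713156160)
1/(d + n) = 1/(-63600 - 713156160) = 1/(-713219760) = -1/713219760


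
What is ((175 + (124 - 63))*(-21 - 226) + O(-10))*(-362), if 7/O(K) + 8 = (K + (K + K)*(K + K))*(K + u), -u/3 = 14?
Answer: 214055686643/10144 ≈ 2.1102e+7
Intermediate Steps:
u = -42 (u = -3*14 = -42)
O(K) = 7/(-8 + (-42 + K)*(K + 4*K²)) (O(K) = 7/(-8 + (K + (K + K)*(K + K))*(K - 42)) = 7/(-8 + (K + (2*K)*(2*K))*(-42 + K)) = 7/(-8 + (K + 4*K²)*(-42 + K)) = 7/(-8 + (-42 + K)*(K + 4*K²)))
((175 + (124 - 63))*(-21 - 226) + O(-10))*(-362) = ((175 + (124 - 63))*(-21 - 226) + 7/(-8 - 167*(-10)² - 42*(-10) + 4*(-10)³))*(-362) = ((175 + 61)*(-247) + 7/(-8 - 167*100 + 420 + 4*(-1000)))*(-362) = (236*(-247) + 7/(-8 - 16700 + 420 - 4000))*(-362) = (-58292 + 7/(-20288))*(-362) = (-58292 + 7*(-1/20288))*(-362) = (-58292 - 7/20288)*(-362) = -1182628103/20288*(-362) = 214055686643/10144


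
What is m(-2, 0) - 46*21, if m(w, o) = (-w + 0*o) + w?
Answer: -966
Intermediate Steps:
m(w, o) = 0 (m(w, o) = (-w + 0) + w = -w + w = 0)
m(-2, 0) - 46*21 = 0 - 46*21 = 0 - 966 = -966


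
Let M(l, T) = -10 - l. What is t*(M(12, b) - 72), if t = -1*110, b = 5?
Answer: 10340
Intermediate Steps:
t = -110
t*(M(12, b) - 72) = -110*((-10 - 1*12) - 72) = -110*((-10 - 12) - 72) = -110*(-22 - 72) = -110*(-94) = 10340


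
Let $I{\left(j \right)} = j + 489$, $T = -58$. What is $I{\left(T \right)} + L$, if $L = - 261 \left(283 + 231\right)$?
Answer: $-133723$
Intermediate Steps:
$I{\left(j \right)} = 489 + j$
$L = -134154$ ($L = \left(-261\right) 514 = -134154$)
$I{\left(T \right)} + L = \left(489 - 58\right) - 134154 = 431 - 134154 = -133723$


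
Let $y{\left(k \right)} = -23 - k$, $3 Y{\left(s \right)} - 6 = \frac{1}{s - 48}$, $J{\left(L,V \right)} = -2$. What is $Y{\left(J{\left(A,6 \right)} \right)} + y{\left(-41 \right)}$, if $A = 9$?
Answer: $\frac{2999}{150} \approx 19.993$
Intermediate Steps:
$Y{\left(s \right)} = 2 + \frac{1}{3 \left(-48 + s\right)}$ ($Y{\left(s \right)} = 2 + \frac{1}{3 \left(s - 48\right)} = 2 + \frac{1}{3 \left(-48 + s\right)}$)
$Y{\left(J{\left(A,6 \right)} \right)} + y{\left(-41 \right)} = \frac{-287 + 6 \left(-2\right)}{3 \left(-48 - 2\right)} - -18 = \frac{-287 - 12}{3 \left(-50\right)} + \left(-23 + 41\right) = \frac{1}{3} \left(- \frac{1}{50}\right) \left(-299\right) + 18 = \frac{299}{150} + 18 = \frac{2999}{150}$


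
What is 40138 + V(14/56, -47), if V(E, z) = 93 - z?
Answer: 40278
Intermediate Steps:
40138 + V(14/56, -47) = 40138 + (93 - 1*(-47)) = 40138 + (93 + 47) = 40138 + 140 = 40278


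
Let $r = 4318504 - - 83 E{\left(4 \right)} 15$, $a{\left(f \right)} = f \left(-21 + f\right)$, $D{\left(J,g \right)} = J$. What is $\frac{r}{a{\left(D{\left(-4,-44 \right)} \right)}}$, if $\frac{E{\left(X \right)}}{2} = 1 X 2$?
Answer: $\frac{1084606}{25} \approx 43384.0$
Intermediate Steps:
$E{\left(X \right)} = 4 X$ ($E{\left(X \right)} = 2 \cdot 1 X 2 = 2 X 2 = 2 \cdot 2 X = 4 X$)
$r = 4338424$ ($r = 4318504 - - 83 \cdot 4 \cdot 4 \cdot 15 = 4318504 - \left(-83\right) 16 \cdot 15 = 4318504 - \left(-1328\right) 15 = 4318504 - -19920 = 4318504 + 19920 = 4338424$)
$\frac{r}{a{\left(D{\left(-4,-44 \right)} \right)}} = \frac{4338424}{\left(-4\right) \left(-21 - 4\right)} = \frac{4338424}{\left(-4\right) \left(-25\right)} = \frac{4338424}{100} = 4338424 \cdot \frac{1}{100} = \frac{1084606}{25}$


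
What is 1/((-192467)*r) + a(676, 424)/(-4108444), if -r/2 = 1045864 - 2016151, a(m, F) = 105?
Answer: -19608565997267/767244636956376876 ≈ -2.5557e-5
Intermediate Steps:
r = 1940574 (r = -2*(1045864 - 2016151) = -2*(-970287) = 1940574)
1/((-192467)*r) + a(676, 424)/(-4108444) = 1/(-192467*1940574) + 105/(-4108444) = -1/192467*1/1940574 + 105*(-1/4108444) = -1/373496456058 - 105/4108444 = -19608565997267/767244636956376876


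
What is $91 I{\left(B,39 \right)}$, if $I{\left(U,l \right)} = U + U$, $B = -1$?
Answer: $-182$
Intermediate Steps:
$I{\left(U,l \right)} = 2 U$
$91 I{\left(B,39 \right)} = 91 \cdot 2 \left(-1\right) = 91 \left(-2\right) = -182$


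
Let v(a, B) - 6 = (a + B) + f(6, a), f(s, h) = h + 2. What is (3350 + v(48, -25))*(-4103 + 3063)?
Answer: -3566160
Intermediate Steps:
f(s, h) = 2 + h
v(a, B) = 8 + B + 2*a (v(a, B) = 6 + ((a + B) + (2 + a)) = 6 + ((B + a) + (2 + a)) = 6 + (2 + B + 2*a) = 8 + B + 2*a)
(3350 + v(48, -25))*(-4103 + 3063) = (3350 + (8 - 25 + 2*48))*(-4103 + 3063) = (3350 + (8 - 25 + 96))*(-1040) = (3350 + 79)*(-1040) = 3429*(-1040) = -3566160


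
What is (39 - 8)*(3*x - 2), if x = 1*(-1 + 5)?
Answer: 310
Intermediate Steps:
x = 4 (x = 1*4 = 4)
(39 - 8)*(3*x - 2) = (39 - 8)*(3*4 - 2) = 31*(12 - 2) = 31*10 = 310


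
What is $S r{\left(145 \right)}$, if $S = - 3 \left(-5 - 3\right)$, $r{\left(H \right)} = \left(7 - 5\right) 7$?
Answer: $336$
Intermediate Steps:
$r{\left(H \right)} = 14$ ($r{\left(H \right)} = 2 \cdot 7 = 14$)
$S = 24$ ($S = \left(-3\right) \left(-8\right) = 24$)
$S r{\left(145 \right)} = 24 \cdot 14 = 336$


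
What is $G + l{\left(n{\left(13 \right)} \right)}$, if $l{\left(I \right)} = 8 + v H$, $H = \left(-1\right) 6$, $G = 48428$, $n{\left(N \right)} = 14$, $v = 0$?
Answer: $48436$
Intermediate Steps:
$H = -6$
$l{\left(I \right)} = 8$ ($l{\left(I \right)} = 8 + 0 \left(-6\right) = 8 + 0 = 8$)
$G + l{\left(n{\left(13 \right)} \right)} = 48428 + 8 = 48436$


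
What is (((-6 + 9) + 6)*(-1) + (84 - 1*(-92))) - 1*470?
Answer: -303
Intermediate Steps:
(((-6 + 9) + 6)*(-1) + (84 - 1*(-92))) - 1*470 = ((3 + 6)*(-1) + (84 + 92)) - 470 = (9*(-1) + 176) - 470 = (-9 + 176) - 470 = 167 - 470 = -303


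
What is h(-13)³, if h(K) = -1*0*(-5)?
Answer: 0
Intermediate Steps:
h(K) = 0 (h(K) = 0*(-5) = 0)
h(-13)³ = 0³ = 0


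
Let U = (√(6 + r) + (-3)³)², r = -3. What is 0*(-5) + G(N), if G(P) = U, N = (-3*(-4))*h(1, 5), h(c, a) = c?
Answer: (27 - √3)² ≈ 638.47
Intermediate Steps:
N = 12 (N = -3*(-4)*1 = 12*1 = 12)
U = (-27 + √3)² (U = (√(6 - 3) + (-3)³)² = (√3 - 27)² = (-27 + √3)² ≈ 638.47)
G(P) = (27 - √3)²
0*(-5) + G(N) = 0*(-5) + (27 - √3)² = 0 + (27 - √3)² = (27 - √3)²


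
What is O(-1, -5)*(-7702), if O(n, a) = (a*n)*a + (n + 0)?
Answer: 200252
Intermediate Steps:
O(n, a) = n + n*a² (O(n, a) = n*a² + n = n + n*a²)
O(-1, -5)*(-7702) = -(1 + (-5)²)*(-7702) = -(1 + 25)*(-7702) = -1*26*(-7702) = -26*(-7702) = 200252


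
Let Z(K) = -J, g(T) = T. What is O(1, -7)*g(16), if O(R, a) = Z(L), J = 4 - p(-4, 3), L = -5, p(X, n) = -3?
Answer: -112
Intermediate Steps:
J = 7 (J = 4 - 1*(-3) = 4 + 3 = 7)
Z(K) = -7 (Z(K) = -1*7 = -7)
O(R, a) = -7
O(1, -7)*g(16) = -7*16 = -112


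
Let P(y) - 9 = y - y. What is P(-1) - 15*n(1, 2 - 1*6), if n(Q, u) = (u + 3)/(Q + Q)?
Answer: 33/2 ≈ 16.500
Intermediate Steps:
P(y) = 9 (P(y) = 9 + (y - y) = 9 + 0 = 9)
n(Q, u) = (3 + u)/(2*Q) (n(Q, u) = (3 + u)/((2*Q)) = (3 + u)*(1/(2*Q)) = (3 + u)/(2*Q))
P(-1) - 15*n(1, 2 - 1*6) = 9 - 15*(3 + (2 - 1*6))/(2*1) = 9 - 15*(3 + (2 - 6))/2 = 9 - 15*(3 - 4)/2 = 9 - 15*(-1)/2 = 9 - 15*(-1/2) = 9 + 15/2 = 33/2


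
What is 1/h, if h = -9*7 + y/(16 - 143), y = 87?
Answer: -127/8088 ≈ -0.015702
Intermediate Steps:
h = -8088/127 (h = -9*7 + 87/(16 - 143) = -63 + 87/(-127) = -63 - 1/127*87 = -63 - 87/127 = -8088/127 ≈ -63.685)
1/h = 1/(-8088/127) = -127/8088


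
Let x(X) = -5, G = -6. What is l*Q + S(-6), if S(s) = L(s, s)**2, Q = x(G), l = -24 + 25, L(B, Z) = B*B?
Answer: 1291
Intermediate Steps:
L(B, Z) = B**2
l = 1
Q = -5
S(s) = s**4 (S(s) = (s**2)**2 = s**4)
l*Q + S(-6) = 1*(-5) + (-6)**4 = -5 + 1296 = 1291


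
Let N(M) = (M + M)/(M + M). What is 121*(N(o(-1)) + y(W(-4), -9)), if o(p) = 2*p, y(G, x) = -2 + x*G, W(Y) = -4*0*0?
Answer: -121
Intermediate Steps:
W(Y) = 0 (W(Y) = 0*0 = 0)
y(G, x) = -2 + G*x
N(M) = 1 (N(M) = (2*M)/((2*M)) = (2*M)*(1/(2*M)) = 1)
121*(N(o(-1)) + y(W(-4), -9)) = 121*(1 + (-2 + 0*(-9))) = 121*(1 + (-2 + 0)) = 121*(1 - 2) = 121*(-1) = -121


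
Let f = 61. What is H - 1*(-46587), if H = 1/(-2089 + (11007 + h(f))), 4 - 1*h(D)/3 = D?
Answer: 407496490/8747 ≈ 46587.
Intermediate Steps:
h(D) = 12 - 3*D
H = 1/8747 (H = 1/(-2089 + (11007 + (12 - 3*61))) = 1/(-2089 + (11007 + (12 - 183))) = 1/(-2089 + (11007 - 171)) = 1/(-2089 + 10836) = 1/8747 ≈ 0.00011432)
H - 1*(-46587) = 1/8747 - 1*(-46587) = 1/8747 + 46587 = 407496490/8747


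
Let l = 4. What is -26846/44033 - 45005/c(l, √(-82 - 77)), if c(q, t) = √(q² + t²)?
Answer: -26846/44033 + 45005*I*√143/143 ≈ -0.60968 + 3763.5*I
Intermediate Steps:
-26846/44033 - 45005/c(l, √(-82 - 77)) = -26846/44033 - 45005/√(4² + (√(-82 - 77))²) = -26846*1/44033 - 45005/√(16 + (√(-159))²) = -26846/44033 - 45005/√(16 + (I*√159)²) = -26846/44033 - 45005/√(16 - 159) = -26846/44033 - 45005*(-I*√143/143) = -26846/44033 - (-45005)*I*√143/143 = -26846/44033 + 45005*I*√143/143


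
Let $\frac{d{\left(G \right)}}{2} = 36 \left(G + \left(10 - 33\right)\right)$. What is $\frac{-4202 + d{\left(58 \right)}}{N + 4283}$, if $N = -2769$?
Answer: $- \frac{841}{757} \approx -1.111$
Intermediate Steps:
$d{\left(G \right)} = -1656 + 72 G$ ($d{\left(G \right)} = 2 \cdot 36 \left(G + \left(10 - 33\right)\right) = 2 \cdot 36 \left(G - 23\right) = 2 \cdot 36 \left(-23 + G\right) = 2 \left(-828 + 36 G\right) = -1656 + 72 G$)
$\frac{-4202 + d{\left(58 \right)}}{N + 4283} = \frac{-4202 + \left(-1656 + 72 \cdot 58\right)}{-2769 + 4283} = \frac{-4202 + \left(-1656 + 4176\right)}{1514} = \left(-4202 + 2520\right) \frac{1}{1514} = \left(-1682\right) \frac{1}{1514} = - \frac{841}{757}$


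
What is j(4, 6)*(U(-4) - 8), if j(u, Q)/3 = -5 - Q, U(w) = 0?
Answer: 264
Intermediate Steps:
j(u, Q) = -15 - 3*Q (j(u, Q) = 3*(-5 - Q) = -15 - 3*Q)
j(4, 6)*(U(-4) - 8) = (-15 - 3*6)*(0 - 8) = (-15 - 18)*(-8) = -33*(-8) = 264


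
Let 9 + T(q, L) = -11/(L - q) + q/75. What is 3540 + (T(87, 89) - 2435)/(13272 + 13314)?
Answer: 4705599583/1329300 ≈ 3539.9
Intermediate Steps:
T(q, L) = -9 - 11/(L - q) + q/75 (T(q, L) = -9 + (-11/(L - q) + q/75) = -9 - 11/(L - q) + q/75)
3540 + (T(87, 89) - 2435)/(13272 + 13314) = 3540 + ((-825 - 1*87² - 675*89 + 675*87 + 89*87)/(75*(89 - 1*87)) - 2435)/(13272 + 13314) = 3540 + ((-825 - 1*7569 - 60075 + 58725 + 7743)/(75*(89 - 87)) - 2435)/26586 = 3540 + ((1/75)*(-825 - 7569 - 60075 + 58725 + 7743)/2 - 2435)*(1/26586) = 3540 + ((1/75)*(½)*(-2001) - 2435)*(1/26586) = 3540 + (-667/50 - 2435)*(1/26586) = 3540 - 122417/50*1/26586 = 3540 - 122417/1329300 = 4705599583/1329300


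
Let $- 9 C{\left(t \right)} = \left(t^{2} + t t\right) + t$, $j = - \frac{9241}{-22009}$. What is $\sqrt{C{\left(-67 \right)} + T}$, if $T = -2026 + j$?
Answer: $\frac{4 i \sqrt{821693822014}}{66027} \approx 54.915 i$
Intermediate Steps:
$j = \frac{9241}{22009}$ ($j = \left(-9241\right) \left(- \frac{1}{22009}\right) = \frac{9241}{22009} \approx 0.41987$)
$C{\left(t \right)} = - \frac{2 t^{2}}{9} - \frac{t}{9}$ ($C{\left(t \right)} = - \frac{\left(t^{2} + t t\right) + t}{9} = - \frac{\left(t^{2} + t^{2}\right) + t}{9} = - \frac{2 t^{2} + t}{9} = - \frac{t + 2 t^{2}}{9} = - \frac{2 t^{2}}{9} - \frac{t}{9}$)
$T = - \frac{44580993}{22009}$ ($T = -2026 + \frac{9241}{22009} = - \frac{44580993}{22009} \approx -2025.6$)
$\sqrt{C{\left(-67 \right)} + T} = \sqrt{\left(- \frac{1}{9}\right) \left(-67\right) \left(1 + 2 \left(-67\right)\right) - \frac{44580993}{22009}} = \sqrt{\left(- \frac{1}{9}\right) \left(-67\right) \left(1 - 134\right) - \frac{44580993}{22009}} = \sqrt{\left(- \frac{1}{9}\right) \left(-67\right) \left(-133\right) - \frac{44580993}{22009}} = \sqrt{- \frac{8911}{9} - \frac{44580993}{22009}} = \sqrt{- \frac{597351136}{198081}} = \frac{4 i \sqrt{821693822014}}{66027}$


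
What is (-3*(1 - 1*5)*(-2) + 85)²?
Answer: 3721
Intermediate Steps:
(-3*(1 - 1*5)*(-2) + 85)² = (-3*(1 - 5)*(-2) + 85)² = (-3*(-4)*(-2) + 85)² = (12*(-2) + 85)² = (-24 + 85)² = 61² = 3721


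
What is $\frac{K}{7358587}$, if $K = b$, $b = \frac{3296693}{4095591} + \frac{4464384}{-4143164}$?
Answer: $- \frac{1156387793573}{31216423354351819347} \approx -3.7044 \cdot 10^{-8}$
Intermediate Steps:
$b = - \frac{1156387793573}{4242176297481}$ ($b = 3296693 \cdot \frac{1}{4095591} + 4464384 \left(- \frac{1}{4143164}\right) = \frac{3296693}{4095591} - \frac{1116096}{1035791} = - \frac{1156387793573}{4242176297481} \approx -0.27259$)
$K = - \frac{1156387793573}{4242176297481} \approx -0.27259$
$\frac{K}{7358587} = - \frac{1156387793573}{4242176297481 \cdot 7358587} = \left(- \frac{1156387793573}{4242176297481}\right) \frac{1}{7358587} = - \frac{1156387793573}{31216423354351819347}$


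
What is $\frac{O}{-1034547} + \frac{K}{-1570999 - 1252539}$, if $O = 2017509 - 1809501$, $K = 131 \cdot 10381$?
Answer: $- \frac{664736779207}{973694255762} \approx -0.6827$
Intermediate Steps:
$K = 1359911$
$O = 208008$ ($O = 2017509 - 1809501 = 208008$)
$\frac{O}{-1034547} + \frac{K}{-1570999 - 1252539} = \frac{208008}{-1034547} + \frac{1359911}{-1570999 - 1252539} = 208008 \left(- \frac{1}{1034547}\right) + \frac{1359911}{-1570999 - 1252539} = - \frac{69336}{344849} + \frac{1359911}{-2823538} = - \frac{69336}{344849} + 1359911 \left(- \frac{1}{2823538}\right) = - \frac{69336}{344849} - \frac{1359911}{2823538} = - \frac{664736779207}{973694255762}$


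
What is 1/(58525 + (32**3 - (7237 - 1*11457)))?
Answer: 1/95513 ≈ 1.0470e-5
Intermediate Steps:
1/(58525 + (32**3 - (7237 - 1*11457))) = 1/(58525 + (32768 - (7237 - 11457))) = 1/(58525 + (32768 - 1*(-4220))) = 1/(58525 + (32768 + 4220)) = 1/(58525 + 36988) = 1/95513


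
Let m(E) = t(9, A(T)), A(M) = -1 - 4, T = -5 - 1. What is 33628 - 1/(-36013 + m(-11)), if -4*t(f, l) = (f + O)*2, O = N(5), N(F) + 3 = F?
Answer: 2422460238/72037 ≈ 33628.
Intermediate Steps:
T = -6
N(F) = -3 + F
O = 2 (O = -3 + 5 = 2)
A(M) = -5
t(f, l) = -1 - f/2 (t(f, l) = -(f + 2)*2/4 = -(2 + f)*2/4 = -(4 + 2*f)/4 = -1 - f/2)
m(E) = -11/2 (m(E) = -1 - 1/2*9 = -1 - 9/2 = -11/2)
33628 - 1/(-36013 + m(-11)) = 33628 - 1/(-36013 - 11/2) = 33628 - 1/(-72037/2) = 33628 - 1*(-2/72037) = 33628 + 2/72037 = 2422460238/72037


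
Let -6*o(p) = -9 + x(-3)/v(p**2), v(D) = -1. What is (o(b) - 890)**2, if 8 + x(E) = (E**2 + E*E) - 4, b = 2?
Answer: 3150625/4 ≈ 7.8766e+5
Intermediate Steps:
x(E) = -12 + 2*E**2 (x(E) = -8 + ((E**2 + E*E) - 4) = -8 + ((E**2 + E**2) - 4) = -8 + (2*E**2 - 4) = -8 + (-4 + 2*E**2) = -12 + 2*E**2)
o(p) = 5/2 (o(p) = -(-9 + (-12 + 2*(-3)**2)/(-1))/6 = -(-9 + (-12 + 2*9)*(-1))/6 = -(-9 + (-12 + 18)*(-1))/6 = -(-9 + 6*(-1))/6 = -(-9 - 6)/6 = -1/6*(-15) = 5/2)
(o(b) - 890)**2 = (5/2 - 890)**2 = (-1775/2)**2 = 3150625/4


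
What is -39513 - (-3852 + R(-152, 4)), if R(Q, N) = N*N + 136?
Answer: -35813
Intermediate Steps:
R(Q, N) = 136 + N² (R(Q, N) = N² + 136 = 136 + N²)
-39513 - (-3852 + R(-152, 4)) = -39513 - (-3852 + (136 + 4²)) = -39513 - (-3852 + (136 + 16)) = -39513 - (-3852 + 152) = -39513 - 1*(-3700) = -39513 + 3700 = -35813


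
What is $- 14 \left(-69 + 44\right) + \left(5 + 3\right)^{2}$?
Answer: $414$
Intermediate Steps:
$- 14 \left(-69 + 44\right) + \left(5 + 3\right)^{2} = \left(-14\right) \left(-25\right) + 8^{2} = 350 + 64 = 414$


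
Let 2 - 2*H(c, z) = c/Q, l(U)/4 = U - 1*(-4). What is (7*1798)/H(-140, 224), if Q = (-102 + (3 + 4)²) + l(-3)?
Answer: -88102/3 ≈ -29367.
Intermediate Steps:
l(U) = 16 + 4*U (l(U) = 4*(U - 1*(-4)) = 4*(U + 4) = 4*(4 + U) = 16 + 4*U)
Q = -49 (Q = (-102 + (3 + 4)²) + (16 + 4*(-3)) = (-102 + 7²) + (16 - 12) = (-102 + 49) + 4 = -53 + 4 = -49)
H(c, z) = 1 + c/98 (H(c, z) = 1 - c/(2*(-49)) = 1 - c*(-1)/(2*49) = 1 - (-1)*c/98 = 1 + c/98)
(7*1798)/H(-140, 224) = (7*1798)/(1 + (1/98)*(-140)) = 12586/(1 - 10/7) = 12586/(-3/7) = 12586*(-7/3) = -88102/3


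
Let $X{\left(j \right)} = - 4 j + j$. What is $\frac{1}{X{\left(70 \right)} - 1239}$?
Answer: $- \frac{1}{1449} \approx -0.00069013$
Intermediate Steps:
$X{\left(j \right)} = - 3 j$
$\frac{1}{X{\left(70 \right)} - 1239} = \frac{1}{\left(-3\right) 70 - 1239} = \frac{1}{-210 - 1239} = \frac{1}{-1449} = - \frac{1}{1449}$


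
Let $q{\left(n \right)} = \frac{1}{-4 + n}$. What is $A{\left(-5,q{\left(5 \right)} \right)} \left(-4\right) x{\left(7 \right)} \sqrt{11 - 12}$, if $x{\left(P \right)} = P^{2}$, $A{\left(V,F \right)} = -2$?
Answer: $392 i \approx 392.0 i$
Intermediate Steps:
$A{\left(-5,q{\left(5 \right)} \right)} \left(-4\right) x{\left(7 \right)} \sqrt{11 - 12} = \left(-2\right) \left(-4\right) 7^{2} \sqrt{11 - 12} = 8 \cdot 49 \sqrt{-1} = 392 i$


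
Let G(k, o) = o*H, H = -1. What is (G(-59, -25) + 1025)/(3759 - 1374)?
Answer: 70/159 ≈ 0.44025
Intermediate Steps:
G(k, o) = -o (G(k, o) = o*(-1) = -o)
(G(-59, -25) + 1025)/(3759 - 1374) = (-1*(-25) + 1025)/(3759 - 1374) = (25 + 1025)/2385 = 1050*(1/2385) = 70/159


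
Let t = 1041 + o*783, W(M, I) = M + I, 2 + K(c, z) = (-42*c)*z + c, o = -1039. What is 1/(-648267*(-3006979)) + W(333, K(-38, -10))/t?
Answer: 3393342086339403/175979885856198992 ≈ 0.019283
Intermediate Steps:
K(c, z) = -2 + c - 42*c*z (K(c, z) = -2 + ((-42*c)*z + c) = -2 + (-42*c*z + c) = -2 + (c - 42*c*z) = -2 + c - 42*c*z)
W(M, I) = I + M
t = -812496 (t = 1041 - 1039*783 = 1041 - 813537 = -812496)
1/(-648267*(-3006979)) + W(333, K(-38, -10))/t = 1/(-648267*(-3006979)) + ((-2 - 38 - 42*(-38)*(-10)) + 333)/(-812496) = -1/648267*(-1/3006979) + ((-2 - 38 - 15960) + 333)*(-1/812496) = 1/1949325255393 + (-16000 + 333)*(-1/812496) = 1/1949325255393 - 15667*(-1/812496) = 1/1949325255393 + 15667/812496 = 3393342086339403/175979885856198992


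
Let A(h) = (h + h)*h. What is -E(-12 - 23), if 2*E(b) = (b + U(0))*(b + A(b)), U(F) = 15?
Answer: 24150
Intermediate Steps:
A(h) = 2*h² (A(h) = (2*h)*h = 2*h²)
E(b) = (15 + b)*(b + 2*b²)/2 (E(b) = ((b + 15)*(b + 2*b²))/2 = ((15 + b)*(b + 2*b²))/2 = (15 + b)*(b + 2*b²)/2)
-E(-12 - 23) = -(-12 - 23)*(15 + 2*(-12 - 23)² + 31*(-12 - 23))/2 = -(-35)*(15 + 2*(-35)² + 31*(-35))/2 = -(-35)*(15 + 2*1225 - 1085)/2 = -(-35)*(15 + 2450 - 1085)/2 = -(-35)*1380/2 = -1*(-24150) = 24150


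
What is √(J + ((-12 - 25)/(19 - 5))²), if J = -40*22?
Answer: I*√171111/14 ≈ 29.547*I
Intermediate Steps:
J = -880
√(J + ((-12 - 25)/(19 - 5))²) = √(-880 + ((-12 - 25)/(19 - 5))²) = √(-880 + (-37/14)²) = √(-880 + 1369/196) = √(-171111/196) = I*√171111/14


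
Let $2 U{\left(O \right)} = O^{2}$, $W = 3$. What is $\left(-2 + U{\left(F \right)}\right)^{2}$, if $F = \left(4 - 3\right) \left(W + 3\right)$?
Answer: $256$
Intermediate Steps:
$F = 6$ ($F = \left(4 - 3\right) \left(3 + 3\right) = 1 \cdot 6 = 6$)
$U{\left(O \right)} = \frac{O^{2}}{2}$
$\left(-2 + U{\left(F \right)}\right)^{2} = \left(-2 + \frac{6^{2}}{2}\right)^{2} = \left(-2 + \frac{1}{2} \cdot 36\right)^{2} = \left(-2 + 18\right)^{2} = 16^{2} = 256$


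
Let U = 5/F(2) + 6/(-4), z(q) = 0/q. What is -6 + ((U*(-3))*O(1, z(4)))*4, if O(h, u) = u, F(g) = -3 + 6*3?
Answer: -6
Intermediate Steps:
z(q) = 0
F(g) = 15 (F(g) = -3 + 18 = 15)
U = -7/6 (U = 5/15 + 6/(-4) = 5*(1/15) + 6*(-¼) = ⅓ - 3/2 = -7/6 ≈ -1.1667)
-6 + ((U*(-3))*O(1, z(4)))*4 = -6 + (-7/6*(-3)*0)*4 = -6 + ((7/2)*0)*4 = -6 + 0*4 = -6 + 0 = -6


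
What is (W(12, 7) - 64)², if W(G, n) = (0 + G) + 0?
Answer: 2704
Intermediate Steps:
W(G, n) = G (W(G, n) = G + 0 = G)
(W(12, 7) - 64)² = (12 - 64)² = (-52)² = 2704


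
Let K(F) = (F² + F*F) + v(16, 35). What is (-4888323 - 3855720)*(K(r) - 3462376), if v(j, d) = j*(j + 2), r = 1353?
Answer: -1741201282590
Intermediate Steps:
v(j, d) = j*(2 + j)
K(F) = 288 + 2*F² (K(F) = (F² + F*F) + 16*(2 + 16) = (F² + F²) + 16*18 = 2*F² + 288 = 288 + 2*F²)
(-4888323 - 3855720)*(K(r) - 3462376) = (-4888323 - 3855720)*((288 + 2*1353²) - 3462376) = -8744043*((288 + 2*1830609) - 3462376) = -8744043*((288 + 3661218) - 3462376) = -8744043*(3661506 - 3462376) = -8744043*199130 = -1741201282590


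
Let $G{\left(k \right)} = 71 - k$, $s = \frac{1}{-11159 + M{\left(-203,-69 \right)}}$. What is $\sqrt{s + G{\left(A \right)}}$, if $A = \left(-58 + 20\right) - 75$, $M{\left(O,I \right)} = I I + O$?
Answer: $\frac{\sqrt{8017462383}}{6601} \approx 13.565$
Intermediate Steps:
$M{\left(O,I \right)} = O + I^{2}$ ($M{\left(O,I \right)} = I^{2} + O = O + I^{2}$)
$A = -113$ ($A = -38 - 75 = -113$)
$s = - \frac{1}{6601}$ ($s = \frac{1}{-11159 - \left(203 - \left(-69\right)^{2}\right)} = \frac{1}{-11159 + \left(-203 + 4761\right)} = \frac{1}{-11159 + 4558} = \frac{1}{-6601} = - \frac{1}{6601} \approx -0.00015149$)
$\sqrt{s + G{\left(A \right)}} = \sqrt{- \frac{1}{6601} + \left(71 - -113\right)} = \sqrt{- \frac{1}{6601} + \left(71 + 113\right)} = \sqrt{- \frac{1}{6601} + 184} = \sqrt{\frac{1214583}{6601}} = \frac{\sqrt{8017462383}}{6601}$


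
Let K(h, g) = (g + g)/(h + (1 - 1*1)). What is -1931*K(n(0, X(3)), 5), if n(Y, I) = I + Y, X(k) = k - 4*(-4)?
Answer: -19310/19 ≈ -1016.3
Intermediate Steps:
X(k) = 16 + k (X(k) = k + 16 = 16 + k)
K(h, g) = 2*g/h (K(h, g) = (2*g)/(h + (1 - 1)) = (2*g)/(h + 0) = (2*g)/h = 2*g/h)
-1931*K(n(0, X(3)), 5) = -3862*5/((16 + 3) + 0) = -3862*5/(19 + 0) = -3862*5/19 = -1931*10/19 = -19310/19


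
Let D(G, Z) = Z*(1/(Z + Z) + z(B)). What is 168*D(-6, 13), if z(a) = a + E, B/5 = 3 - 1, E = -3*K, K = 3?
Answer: 2268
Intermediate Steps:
E = -9 (E = -3*3 = -9)
B = 10 (B = 5*(3 - 1) = 5*2 = 10)
z(a) = -9 + a (z(a) = a - 9 = -9 + a)
D(G, Z) = Z*(1 + 1/(2*Z)) (D(G, Z) = Z*(1/(Z + Z) + (-9 + 10)) = Z*(1/(2*Z) + 1) = Z*(1 + 1/(2*Z)))
168*D(-6, 13) = 168*(½ + 13) = 168*(27/2) = 2268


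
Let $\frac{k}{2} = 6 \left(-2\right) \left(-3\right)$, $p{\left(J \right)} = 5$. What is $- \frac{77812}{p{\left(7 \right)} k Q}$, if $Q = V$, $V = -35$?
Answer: $\frac{2779}{450} \approx 6.1756$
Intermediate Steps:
$k = 72$ ($k = 2 \cdot 6 \left(-2\right) \left(-3\right) = 2 \left(\left(-12\right) \left(-3\right)\right) = 2 \cdot 36 = 72$)
$Q = -35$
$- \frac{77812}{p{\left(7 \right)} k Q} = - \frac{77812}{5 \cdot 72 \left(-35\right)} = - \frac{77812}{360 \left(-35\right)} = - \frac{77812}{-12600} = \left(-77812\right) \left(- \frac{1}{12600}\right) = \frac{2779}{450}$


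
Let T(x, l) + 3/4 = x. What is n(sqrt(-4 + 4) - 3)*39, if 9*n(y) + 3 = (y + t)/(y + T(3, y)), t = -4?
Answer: 247/9 ≈ 27.444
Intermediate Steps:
T(x, l) = -3/4 + x
n(y) = -1/3 + (-4 + y)/(9*(9/4 + y)) (n(y) = -1/3 + ((y - 4)/(y + (-3/4 + 3)))/9 = -1/3 + ((-4 + y)/(y + 9/4))/9 = -1/3 + ((-4 + y)/(9/4 + y))/9 = -1/3 + (-4 + y)/(9*(9/4 + y)))
n(sqrt(-4 + 4) - 3)*39 = ((-43 - 8*(sqrt(-4 + 4) - 3))/(9*(9 + 4*(sqrt(-4 + 4) - 3))))*39 = ((-43 - 8*(sqrt(0) - 3))/(9*(9 + 4*(sqrt(0) - 3))))*39 = ((-43 - 8*(0 - 3))/(9*(9 + 4*(0 - 3))))*39 = ((-43 - 8*(-3))/(9*(9 + 4*(-3))))*39 = ((-43 + 24)/(9*(9 - 12)))*39 = ((1/9)*(-19)/(-3))*39 = ((1/9)*(-1/3)*(-19))*39 = (19/27)*39 = 247/9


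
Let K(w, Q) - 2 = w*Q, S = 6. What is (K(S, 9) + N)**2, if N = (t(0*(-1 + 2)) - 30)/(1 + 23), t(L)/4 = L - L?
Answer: 47961/16 ≈ 2997.6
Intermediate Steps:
K(w, Q) = 2 + Q*w (K(w, Q) = 2 + w*Q = 2 + Q*w)
t(L) = 0 (t(L) = 4*(L - L) = 4*0 = 0)
N = -5/4 (N = (0 - 30)/(1 + 23) = -30/24 = -30*1/24 = -5/4 ≈ -1.2500)
(K(S, 9) + N)**2 = ((2 + 9*6) - 5/4)**2 = ((2 + 54) - 5/4)**2 = (56 - 5/4)**2 = (219/4)**2 = 47961/16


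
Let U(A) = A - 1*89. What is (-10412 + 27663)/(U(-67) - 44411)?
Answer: -17251/44567 ≈ -0.38708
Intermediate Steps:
U(A) = -89 + A (U(A) = A - 89 = -89 + A)
(-10412 + 27663)/(U(-67) - 44411) = (-10412 + 27663)/((-89 - 67) - 44411) = 17251/(-156 - 44411) = 17251/(-44567) = 17251*(-1/44567) = -17251/44567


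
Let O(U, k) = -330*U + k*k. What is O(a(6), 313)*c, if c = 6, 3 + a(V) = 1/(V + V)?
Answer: 593589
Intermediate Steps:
a(V) = -3 + 1/(2*V) (a(V) = -3 + 1/(V + V) = -3 + 1/(2*V))
O(U, k) = k² - 330*U (O(U, k) = -330*U + k² = k² - 330*U)
O(a(6), 313)*c = (313² - 330*(-3 + (½)/6))*6 = (97969 - 330*(-3 + (½)*(⅙)))*6 = (97969 - 330*(-3 + 1/12))*6 = (97969 - 330*(-35/12))*6 = (97969 + 1925/2)*6 = (197863/2)*6 = 593589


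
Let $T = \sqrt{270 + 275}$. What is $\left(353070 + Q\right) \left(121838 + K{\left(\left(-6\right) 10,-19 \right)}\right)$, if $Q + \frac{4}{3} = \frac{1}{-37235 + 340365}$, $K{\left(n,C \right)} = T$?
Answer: $\frac{19559696755465577}{454695} + \frac{321077114783 \sqrt{545}}{909390} \approx 4.3025 \cdot 10^{10}$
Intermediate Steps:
$T = \sqrt{545} \approx 23.345$
$K{\left(n,C \right)} = \sqrt{545}$
$Q = - \frac{1212517}{909390}$ ($Q = - \frac{4}{3} + \frac{1}{-37235 + 340365} = - \frac{4}{3} + \frac{1}{303130} = - \frac{1212517}{909390} \approx -1.3333$)
$\left(353070 + Q\right) \left(121838 + K{\left(\left(-6\right) 10,-19 \right)}\right) = \left(353070 - \frac{1212517}{909390}\right) \left(121838 + \sqrt{545}\right) = \frac{321077114783 \left(121838 + \sqrt{545}\right)}{909390} = \frac{19559696755465577}{454695} + \frac{321077114783 \sqrt{545}}{909390}$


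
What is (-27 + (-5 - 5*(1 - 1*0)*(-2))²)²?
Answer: 4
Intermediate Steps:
(-27 + (-5 - 5*(1 - 1*0)*(-2))²)² = (-27 + (-5 - 5*(1 + 0)*(-2))²)² = (-27 + (-5 - 5*1*(-2))²)² = (-27 + (-5 - 5*(-2))²)² = (-27 + (-5 + 10)²)² = (-27 + 5²)² = (-27 + 25)² = (-2)² = 4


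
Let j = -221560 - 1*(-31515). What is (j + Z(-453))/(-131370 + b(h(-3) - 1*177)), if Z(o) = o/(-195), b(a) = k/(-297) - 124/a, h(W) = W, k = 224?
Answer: 524110554/362299873 ≈ 1.4466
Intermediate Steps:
j = -190045 (j = -221560 + 31515 = -190045)
b(a) = -224/297 - 124/a (b(a) = 224/(-297) - 124/a = 224*(-1/297) - 124/a = -224/297 - 124/a)
Z(o) = -o/195 (Z(o) = o*(-1/195) = -o/195)
(j + Z(-453))/(-131370 + b(h(-3) - 1*177)) = (-190045 - 1/195*(-453))/(-131370 + (-224/297 - 124/(-3 - 1*177))) = (-190045 + 151/65)/(-131370 + (-224/297 - 124/(-3 - 177))) = -12352774/(65*(-131370 + (-224/297 - 124/(-180)))) = -12352774/(65*(-131370 + (-224/297 - 124*(-1/180)))) = -12352774/(65*(-131370 + (-224/297 + 31/45))) = -12352774/(65*(-131370 - 97/1485)) = -12352774/(65*(-195084547/1485)) = -12352774/65*(-1485/195084547) = 524110554/362299873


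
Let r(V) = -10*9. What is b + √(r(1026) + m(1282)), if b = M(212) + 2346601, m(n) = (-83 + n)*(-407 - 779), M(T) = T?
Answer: 2346813 + 2*I*√355526 ≈ 2.3468e+6 + 1192.5*I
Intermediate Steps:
r(V) = -90
m(n) = 98438 - 1186*n (m(n) = (-83 + n)*(-1186) = 98438 - 1186*n)
b = 2346813 (b = 212 + 2346601 = 2346813)
b + √(r(1026) + m(1282)) = 2346813 + √(-90 + (98438 - 1186*1282)) = 2346813 + √(-90 + (98438 - 1520452)) = 2346813 + √(-90 - 1422014) = 2346813 + √(-1422104) = 2346813 + 2*I*√355526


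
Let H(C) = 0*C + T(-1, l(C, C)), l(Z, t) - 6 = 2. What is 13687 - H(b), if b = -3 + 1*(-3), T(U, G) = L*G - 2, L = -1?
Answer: 13697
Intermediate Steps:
l(Z, t) = 8 (l(Z, t) = 6 + 2 = 8)
T(U, G) = -2 - G (T(U, G) = -G - 2 = -2 - G)
b = -6 (b = -3 - 3 = -6)
H(C) = -10 (H(C) = 0*C + (-2 - 1*8) = 0 + (-2 - 8) = 0 - 10 = -10)
13687 - H(b) = 13687 - 1*(-10) = 13687 + 10 = 13697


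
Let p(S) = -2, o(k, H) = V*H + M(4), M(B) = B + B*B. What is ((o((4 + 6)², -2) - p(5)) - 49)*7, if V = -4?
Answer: -133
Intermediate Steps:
M(B) = B + B²
o(k, H) = 20 - 4*H (o(k, H) = -4*H + 4*(1 + 4) = -4*H + 4*5 = -4*H + 20 = 20 - 4*H)
((o((4 + 6)², -2) - p(5)) - 49)*7 = (((20 - 4*(-2)) - 1*(-2)) - 49)*7 = (((20 + 8) + 2) - 49)*7 = ((28 + 2) - 49)*7 = (30 - 49)*7 = -19*7 = -133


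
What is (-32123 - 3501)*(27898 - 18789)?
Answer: -324499016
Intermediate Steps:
(-32123 - 3501)*(27898 - 18789) = -35624*9109 = -324499016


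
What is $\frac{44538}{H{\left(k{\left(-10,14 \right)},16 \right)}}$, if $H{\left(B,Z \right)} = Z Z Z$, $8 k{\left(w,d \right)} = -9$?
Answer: $\frac{22269}{2048} \approx 10.874$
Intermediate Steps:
$k{\left(w,d \right)} = - \frac{9}{8}$ ($k{\left(w,d \right)} = \frac{1}{8} \left(-9\right) = - \frac{9}{8}$)
$H{\left(B,Z \right)} = Z^{3}$ ($H{\left(B,Z \right)} = Z^{2} Z = Z^{3}$)
$\frac{44538}{H{\left(k{\left(-10,14 \right)},16 \right)}} = \frac{44538}{16^{3}} = \frac{44538}{4096} = 44538 \cdot \frac{1}{4096} = \frac{22269}{2048}$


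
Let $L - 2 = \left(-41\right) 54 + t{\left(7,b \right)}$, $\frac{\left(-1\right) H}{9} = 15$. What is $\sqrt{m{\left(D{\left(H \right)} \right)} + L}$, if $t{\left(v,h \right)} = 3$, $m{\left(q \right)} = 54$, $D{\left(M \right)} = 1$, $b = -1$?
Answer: $i \sqrt{2155} \approx 46.422 i$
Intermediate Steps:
$H = -135$ ($H = \left(-9\right) 15 = -135$)
$L = -2209$ ($L = 2 + \left(\left(-41\right) 54 + 3\right) = 2 + \left(-2214 + 3\right) = 2 - 2211 = -2209$)
$\sqrt{m{\left(D{\left(H \right)} \right)} + L} = \sqrt{54 - 2209} = \sqrt{-2155} = i \sqrt{2155}$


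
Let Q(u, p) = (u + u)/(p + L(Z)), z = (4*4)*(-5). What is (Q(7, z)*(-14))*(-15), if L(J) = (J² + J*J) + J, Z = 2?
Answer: -42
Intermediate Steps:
L(J) = J + 2*J² (L(J) = (J² + J²) + J = 2*J² + J = J + 2*J²)
z = -80 (z = 16*(-5) = -80)
Q(u, p) = 2*u/(10 + p) (Q(u, p) = (u + u)/(p + 2*(1 + 2*2)) = (2*u)/(p + 2*(1 + 4)) = (2*u)/(p + 2*5) = (2*u)/(p + 10) = (2*u)/(10 + p) = 2*u/(10 + p))
(Q(7, z)*(-14))*(-15) = ((2*7/(10 - 80))*(-14))*(-15) = ((2*7/(-70))*(-14))*(-15) = ((2*7*(-1/70))*(-14))*(-15) = -⅕*(-14)*(-15) = (14/5)*(-15) = -42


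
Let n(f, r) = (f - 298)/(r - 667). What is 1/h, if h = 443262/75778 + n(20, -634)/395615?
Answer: 19501283212235/114072403565707 ≈ 0.17096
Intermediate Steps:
n(f, r) = (-298 + f)/(-667 + r)
h = 114072403565707/19501283212235 (h = 443262/75778 + ((-298 + 20)/(-667 - 634))/395615 = 443262*(1/75778) + (-278/(-1301))*(1/395615) = 221631/37889 - 1/1301*(-278)*(1/395615) = 221631/37889 + (278/1301)*(1/395615) = 221631/37889 + 278/514695115 = 114072403565707/19501283212235 ≈ 5.8495)
1/h = 1/(114072403565707/19501283212235) = 19501283212235/114072403565707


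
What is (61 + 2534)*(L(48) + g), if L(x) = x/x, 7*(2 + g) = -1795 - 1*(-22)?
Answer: -4619100/7 ≈ -6.5987e+5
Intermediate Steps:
g = -1787/7 (g = -2 + (-1795 - 1*(-22))/7 = -2 + (-1795 + 22)/7 = -2 + (⅐)*(-1773) = -2 - 1773/7 = -1787/7 ≈ -255.29)
L(x) = 1
(61 + 2534)*(L(48) + g) = (61 + 2534)*(1 - 1787/7) = 2595*(-1780/7) = -4619100/7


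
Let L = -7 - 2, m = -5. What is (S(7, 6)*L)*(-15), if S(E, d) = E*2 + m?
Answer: 1215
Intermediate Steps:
S(E, d) = -5 + 2*E (S(E, d) = E*2 - 5 = 2*E - 5 = -5 + 2*E)
L = -9
(S(7, 6)*L)*(-15) = ((-5 + 2*7)*(-9))*(-15) = ((-5 + 14)*(-9))*(-15) = (9*(-9))*(-15) = -81*(-15) = 1215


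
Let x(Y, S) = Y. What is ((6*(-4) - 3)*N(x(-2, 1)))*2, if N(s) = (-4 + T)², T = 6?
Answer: -216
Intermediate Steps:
N(s) = 4 (N(s) = (-4 + 6)² = 2² = 4)
((6*(-4) - 3)*N(x(-2, 1)))*2 = ((6*(-4) - 3)*4)*2 = ((-24 - 3)*4)*2 = -27*4*2 = -108*2 = -216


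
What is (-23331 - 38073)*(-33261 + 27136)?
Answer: 376099500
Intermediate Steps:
(-23331 - 38073)*(-33261 + 27136) = -61404*(-6125) = 376099500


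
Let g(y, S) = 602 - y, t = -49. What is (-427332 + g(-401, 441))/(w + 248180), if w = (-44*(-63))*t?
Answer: -426329/112352 ≈ -3.7946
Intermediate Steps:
w = -135828 (w = -44*(-63)*(-49) = 2772*(-49) = -135828)
(-427332 + g(-401, 441))/(w + 248180) = (-427332 + (602 - 1*(-401)))/(-135828 + 248180) = (-427332 + (602 + 401))/112352 = (-427332 + 1003)*(1/112352) = -426329*1/112352 = -426329/112352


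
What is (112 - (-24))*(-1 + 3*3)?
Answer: 1088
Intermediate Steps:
(112 - (-24))*(-1 + 3*3) = (112 - 12*(-2))*(-1 + 9) = (112 + 24)*8 = 136*8 = 1088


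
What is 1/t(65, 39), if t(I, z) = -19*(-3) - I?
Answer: -⅛ ≈ -0.12500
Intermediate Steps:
t(I, z) = 57 - I
1/t(65, 39) = 1/(57 - 1*65) = 1/(57 - 65) = 1/(-8) = -⅛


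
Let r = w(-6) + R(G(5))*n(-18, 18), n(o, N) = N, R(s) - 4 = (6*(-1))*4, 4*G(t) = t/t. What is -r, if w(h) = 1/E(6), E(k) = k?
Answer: 2159/6 ≈ 359.83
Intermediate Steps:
G(t) = 1/4 (G(t) = (t/t)/4 = (1/4)*1 = 1/4)
R(s) = -20 (R(s) = 4 + (6*(-1))*4 = 4 - 6*4 = 4 - 24 = -20)
w(h) = 1/6
r = -2159/6 (r = 1/6 - 20*18 = 1/6 - 360 = -2159/6 ≈ -359.83)
-r = -1*(-2159/6) = 2159/6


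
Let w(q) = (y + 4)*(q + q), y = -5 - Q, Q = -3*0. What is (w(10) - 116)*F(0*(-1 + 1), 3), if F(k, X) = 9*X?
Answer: -3672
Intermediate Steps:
Q = 0
y = -5 (y = -5 - 1*0 = -5 + 0 = -5)
w(q) = -2*q (w(q) = (-5 + 4)*(q + q) = -2*q)
(w(10) - 116)*F(0*(-1 + 1), 3) = (-2*10 - 116)*(9*3) = (-20 - 116)*27 = -136*27 = -3672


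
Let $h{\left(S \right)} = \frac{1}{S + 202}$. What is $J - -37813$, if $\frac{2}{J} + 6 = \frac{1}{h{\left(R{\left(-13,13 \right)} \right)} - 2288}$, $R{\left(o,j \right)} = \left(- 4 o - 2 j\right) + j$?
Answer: $\frac{125110127465}{3308683} \approx 37813.0$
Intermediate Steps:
$R{\left(o,j \right)} = - j - 4 o$
$h{\left(S \right)} = \frac{1}{202 + S}$
$J = - \frac{1102814}{3308683}$ ($J = \frac{2}{-6 + \frac{1}{\frac{1}{202 - -39} - 2288}} = \frac{2}{-6 + \frac{1}{\frac{1}{202 + \left(-13 + 52\right)} - 2288}} = \frac{2}{-6 + \frac{1}{\frac{1}{202 + 39} - 2288}} = \frac{2}{-6 + \frac{1}{\frac{1}{241} - 2288}} = \frac{2}{-6 + \frac{1}{- \frac{551407}{241}}} = \frac{2}{-6 - \frac{241}{551407}} = \frac{2}{- \frac{3308683}{551407}} = 2 \left(- \frac{551407}{3308683}\right) = - \frac{1102814}{3308683} \approx -0.33331$)
$J - -37813 = - \frac{1102814}{3308683} - -37813 = - \frac{1102814}{3308683} + 37813 = \frac{125110127465}{3308683}$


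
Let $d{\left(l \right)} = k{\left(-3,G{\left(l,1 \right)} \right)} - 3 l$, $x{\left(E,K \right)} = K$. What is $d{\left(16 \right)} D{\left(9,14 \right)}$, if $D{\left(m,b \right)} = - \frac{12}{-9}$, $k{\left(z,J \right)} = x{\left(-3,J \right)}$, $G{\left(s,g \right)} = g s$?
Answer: $- \frac{128}{3} \approx -42.667$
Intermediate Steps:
$k{\left(z,J \right)} = J$
$D{\left(m,b \right)} = \frac{4}{3}$ ($D{\left(m,b \right)} = \left(-12\right) \left(- \frac{1}{9}\right) = \frac{4}{3}$)
$d{\left(l \right)} = - 2 l$ ($d{\left(l \right)} = 1 l - 3 l = l - 3 l = - 2 l$)
$d{\left(16 \right)} D{\left(9,14 \right)} = \left(-2\right) 16 \cdot \frac{4}{3} = \left(-32\right) \frac{4}{3} = - \frac{128}{3}$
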